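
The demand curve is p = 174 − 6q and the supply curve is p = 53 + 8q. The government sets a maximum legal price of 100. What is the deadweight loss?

Competitive equilibrium: 174 − 6q = 53 + 8q → q* = 8.6429, p* = 122.1429.
At the ceiling p = 100, quantity supplied = (100 − 53)/8 = 5.875.
Willingness to pay at q' = 5.875: 174 − 6·5.875 = 138.75.
Δq = 8.6429 − 5.875 = 2.7679; wedge = 138.75 − 100 = 38.75.
Deadweight loss = ½ × 2.7679 × 38.75 = 53.63.

53.63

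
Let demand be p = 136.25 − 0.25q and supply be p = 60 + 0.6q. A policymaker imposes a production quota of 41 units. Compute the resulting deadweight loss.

1008.21

Competitive equilibrium: 136.25 − 0.25q = 60 + 0.6q → q* = 89.7059, p* = 113.8235.
At q = 41: demand price = 136.25 − 0.25·41 = 126; supply price = 60 + 0.6·41 = 84.6.
Δq = 89.7059 − 41 = 48.7059; wedge = 126 − 84.6 = 41.4.
DWL = ½ × 48.7059 × 41.4 = 1008.21.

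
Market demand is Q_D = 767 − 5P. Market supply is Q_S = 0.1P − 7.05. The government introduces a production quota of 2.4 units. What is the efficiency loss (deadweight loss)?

In inverse form: demand P = 153.4 − 0.2Q, supply P = 70.5 + 10Q.
Competitive equilibrium: 153.4 − 0.2Q = 70.5 + 10Q → Q* = 8.1275, P* = 151.7745.
At Q = 2.4: demand price = 153.4 − 0.2·2.4 = 152.92; supply price = 70.5 + 10·2.4 = 94.5.
ΔQ = 8.1275 − 2.4 = 5.7275; wedge = 152.92 − 94.5 = 58.42.
The triangle = ½ × 5.7275 × 58.42 = 167.30.

167.30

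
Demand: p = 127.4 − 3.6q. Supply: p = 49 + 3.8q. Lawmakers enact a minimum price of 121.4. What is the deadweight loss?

294.92

Competitive equilibrium: 127.4 − 3.6q = 49 + 3.8q → q* = 10.5946, p* = 89.2595.
At the floor p = 121.4, quantity demanded = (127.4 − 121.4)/3.6 = 1.6667.
Sellers' marginal cost at q' = 1.6667: 49 + 3.8·1.6667 = 55.3335.
Δq = 10.5946 − 1.6667 = 8.9279; wedge = 121.4 − 55.3335 = 66.0665.
Welfare loss = ½ × 8.9279 × 66.0665 = 294.92.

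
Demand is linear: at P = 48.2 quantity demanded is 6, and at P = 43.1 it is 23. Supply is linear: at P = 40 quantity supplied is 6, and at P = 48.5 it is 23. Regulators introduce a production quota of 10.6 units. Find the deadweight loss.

Demand slope = (43.1 − 48.2)/(23 − 6) = −0.3, so P = 50 − 0.3Q.
Supply slope = (48.5 − 40)/(23 − 6) = 0.5, so P = 37 + 0.5Q.
Competitive equilibrium: 50 − 0.3Q = 37 + 0.5Q → Q* = 16.25, P* = 45.125.
At Q = 10.6: demand price = 50 − 0.3·10.6 = 46.82; supply price = 37 + 0.5·10.6 = 42.3.
ΔQ = 16.25 − 10.6 = 5.65; wedge = 46.82 − 42.3 = 4.52.
The triangle = ½ × 5.65 × 4.52 = 12.769.

12.769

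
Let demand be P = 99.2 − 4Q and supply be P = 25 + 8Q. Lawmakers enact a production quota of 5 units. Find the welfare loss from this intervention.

Competitive equilibrium: 99.2 − 4Q = 25 + 8Q → Q* = 6.1833, P* = 74.4667.
At Q = 5: demand price = 99.2 − 4·5 = 79.2; supply price = 25 + 8·5 = 65.
ΔQ = 6.1833 − 5 = 1.1833; wedge = 79.2 − 65 = 14.2.
DWL = ½ × 1.1833 × 14.2 = 8.40.

8.40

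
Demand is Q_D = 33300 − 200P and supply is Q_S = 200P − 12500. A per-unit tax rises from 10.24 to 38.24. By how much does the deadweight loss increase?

In inverse form: demand P = 166.5 − 0.005Q, supply P = 62.5 + 0.005Q.
Competitive equilibrium: 166.5 − 0.005Q = 62.5 + 0.005Q → Q* = 10400, P* = 114.5.
For a per-unit tax t: ΔQ = t/0.01, so DWL = ½·t·(t/0.01) = t²/0.02.
At t = 10.24: DWL = 5242.88. At t = 38.24: DWL = 73114.88.
Increase = 73114.88 − 5242.88 = 67872.

67872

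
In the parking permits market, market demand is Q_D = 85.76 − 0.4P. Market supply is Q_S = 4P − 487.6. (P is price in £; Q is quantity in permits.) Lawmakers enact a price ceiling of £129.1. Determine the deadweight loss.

£32.16

In inverse form: demand P = 214.4 − 2.5Q, supply P = 121.9 + 0.25Q.
Competitive equilibrium: 214.4 − 2.5Q = 121.9 + 0.25Q → Q* = 33.6364, P* = 130.3091.
At the ceiling P = 129.1, quantity supplied = (129.1 − 121.9)/0.25 = 28.8.
Willingness to pay at Q' = 28.8: 214.4 − 2.5·28.8 = 142.4.
ΔQ = 33.6364 − 28.8 = 4.8364; wedge = 142.4 − 129.1 = 13.3.
DWL = ½ × 4.8364 × 13.3 = £32.16.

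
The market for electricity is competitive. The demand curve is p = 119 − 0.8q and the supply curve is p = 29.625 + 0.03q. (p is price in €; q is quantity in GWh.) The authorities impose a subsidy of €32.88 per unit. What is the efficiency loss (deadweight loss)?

Competitive equilibrium: 119 − 0.8q = 29.625 + 0.03q → q* = 107.6807, p* = 32.8554.
The subsidy lowers effective supply by 32.88: p = 0.03q − 3.255.
New quantity: 119 − 0.8q = 0.03q − 3.255 → q' = 147.2952.
Overproduction Δq = 147.2952 − 107.6807 = 39.6145; wedge = subsidy = 32.88.
The triangle = ½ × 39.6145 × 32.88 = €651.26.

€651.26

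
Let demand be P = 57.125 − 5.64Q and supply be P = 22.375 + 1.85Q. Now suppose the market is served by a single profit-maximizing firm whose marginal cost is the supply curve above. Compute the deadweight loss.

14.87

Competitive equilibrium: 57.125 − 5.64Q = 22.375 + 1.85Q → Q* = 4.6395, P* = 30.9581.
Marginal revenue: MR = 57.125 − 11.28Q. Set MR = MC: 57.125 − 11.28Q = 22.375 + 1.85Q → Q_m = 2.6466.
Price P_m = 57.125 − 5.64·2.6466 = 42.1982; MC(Q_m) = 22.375 + 1.85·2.6466 = 27.2712.
Competitive Q* = 4.6395, so ΔQ = 1.9929; wedge = 42.1982 − 27.2712 = 14.927.
Deadweight loss = ½ × 1.9929 × 14.927 = 14.87.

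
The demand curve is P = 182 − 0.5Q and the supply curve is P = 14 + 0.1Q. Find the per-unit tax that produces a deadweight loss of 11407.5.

Competitive equilibrium: 182 − 0.5Q = 14 + 0.1Q → Q* = 280, P* = 42.
A tax t gives ΔQ = t/0.6 and wedge t, so DWL = t²/1.2.
t²/1.2 = 11407.5 → t² = 13689 → t = 117.

117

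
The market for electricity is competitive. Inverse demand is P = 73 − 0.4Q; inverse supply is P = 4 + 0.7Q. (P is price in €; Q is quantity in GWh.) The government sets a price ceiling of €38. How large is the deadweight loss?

Competitive equilibrium: 73 − 0.4Q = 4 + 0.7Q → Q* = 62.7273, P* = 47.9091.
At the ceiling P = 38, quantity supplied = (38 − 4)/0.7 = 48.5714.
Willingness to pay at Q' = 48.5714: 73 − 0.4·48.5714 = 53.5714.
ΔQ = 62.7273 − 48.5714 = 14.1559; wedge = 53.5714 − 38 = 15.5714.
Welfare loss = ½ × 14.1559 × 15.5714 = €110.21.

€110.21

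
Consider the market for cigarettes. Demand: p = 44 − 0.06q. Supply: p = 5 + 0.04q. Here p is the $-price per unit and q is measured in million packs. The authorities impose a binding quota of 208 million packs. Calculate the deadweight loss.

Competitive equilibrium: 44 − 0.06q = 5 + 0.04q → q* = 390, p* = 20.6.
At q = 208: demand price = 44 − 0.06·208 = 31.52; supply price = 5 + 0.04·208 = 13.32.
Δq = 390 − 208 = 182; wedge = 31.52 − 13.32 = 18.2.
Welfare loss = ½ × 182 × 18.2 = $1656.20 million.

$1656.20 million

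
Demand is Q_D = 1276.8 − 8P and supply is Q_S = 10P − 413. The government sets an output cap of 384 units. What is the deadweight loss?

2261.36

In inverse form: demand P = 159.6 − 0.125Q, supply P = 41.3 + 0.1Q.
Competitive equilibrium: 159.6 − 0.125Q = 41.3 + 0.1Q → Q* = 525.7778, P* = 93.8778.
At Q = 384: demand price = 159.6 − 0.125·384 = 111.6; supply price = 41.3 + 0.1·384 = 79.7.
ΔQ = 525.7778 − 384 = 141.7778; wedge = 111.6 − 79.7 = 31.9.
Welfare loss = ½ × 141.7778 × 31.9 = 2261.36.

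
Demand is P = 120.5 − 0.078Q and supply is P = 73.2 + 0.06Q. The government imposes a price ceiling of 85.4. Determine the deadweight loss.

Competitive equilibrium: 120.5 − 0.078Q = 73.2 + 0.06Q → Q* = 342.7536, P* = 93.7652.
At the ceiling P = 85.4, quantity supplied = (85.4 − 73.2)/0.06 = 203.3333.
Willingness to pay at Q' = 203.3333: 120.5 − 0.078·203.3333 = 104.64.
ΔQ = 342.7536 − 203.3333 = 139.4203; wedge = 104.64 − 85.4 = 19.24.
The triangle = ½ × 139.4203 × 19.24 = 1341.22.

1341.22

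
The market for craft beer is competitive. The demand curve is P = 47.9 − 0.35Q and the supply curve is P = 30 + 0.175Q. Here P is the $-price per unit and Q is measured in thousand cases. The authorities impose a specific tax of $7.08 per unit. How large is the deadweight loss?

$47.74 thousand

Competitive equilibrium: 47.9 − 0.35Q = 30 + 0.175Q → Q* = 34.0952, P* = 35.9667.
With the tax, the buyer price exceeds the seller price by 7.08: (47.9 − 0.35Q) − (30 + 0.175Q) = 7.08 → Q' = 20.6095.
ΔQ = 34.0952 − 20.6095 = 13.4857; the wedge equals the tax, 7.08.
The triangle = ½ × 13.4857 × 7.08 = $47.74 thousand.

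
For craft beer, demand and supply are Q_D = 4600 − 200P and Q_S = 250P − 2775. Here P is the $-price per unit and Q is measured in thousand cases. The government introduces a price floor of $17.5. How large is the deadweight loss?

In inverse form: demand P = 23 − 0.005Q, supply P = 11.1 + 0.004Q.
Competitive equilibrium: 23 − 0.005Q = 11.1 + 0.004Q → Q* = 1322.2222, P* = 16.3889.
At the floor P = 17.5, quantity demanded = (23 − 17.5)/0.005 = 1100.
Sellers' marginal cost at Q' = 1100: 11.1 + 0.004·1100 = 15.5.
ΔQ = 1322.2222 − 1100 = 222.2222; wedge = 17.5 − 15.5 = 2.
Welfare loss = ½ × 222.2222 × 2 = $222.22 thousand.

$222.22 thousand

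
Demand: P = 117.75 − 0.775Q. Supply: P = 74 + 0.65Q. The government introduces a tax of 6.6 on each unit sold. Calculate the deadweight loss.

15.28

Competitive equilibrium: 117.75 − 0.775Q = 74 + 0.65Q → Q* = 30.7018, P* = 93.9561.
With the tax, the buyer price exceeds the seller price by 6.6: (117.75 − 0.775Q) − (74 + 0.65Q) = 6.6 → Q' = 26.0702.
ΔQ = 30.7018 − 26.0702 = 4.6316; the wedge equals the tax, 6.6.
Deadweight loss = ½ × 4.6316 × 6.6 = 15.28.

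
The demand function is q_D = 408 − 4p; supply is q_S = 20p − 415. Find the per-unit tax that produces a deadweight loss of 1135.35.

26.1

In inverse form: demand p = 102 − 0.25q, supply p = 20.75 + 0.05q.
Competitive equilibrium: 102 − 0.25q = 20.75 + 0.05q → q* = 270.8333, p* = 34.2917.
A tax t gives Δq = t/0.3 and wedge t, so DWL = t²/0.6.
t²/0.6 = 1135.35 → t² = 681.21 → t = 26.1.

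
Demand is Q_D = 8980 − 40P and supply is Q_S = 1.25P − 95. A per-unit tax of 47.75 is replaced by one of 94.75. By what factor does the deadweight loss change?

3.937

In inverse form: demand P = 224.5 − 0.025Q, supply P = 76 + 0.8Q.
Competitive equilibrium: 224.5 − 0.025Q = 76 + 0.8Q → Q* = 180, P* = 220.
For a per-unit tax t: ΔQ = t/0.825, so DWL = ½·t·(t/0.825) = t²/1.65.
At t = 47.75: DWL = 1381.856. At t = 94.75: DWL = 5440.947.
Ratio = (94.75/47.75)² = 3.937.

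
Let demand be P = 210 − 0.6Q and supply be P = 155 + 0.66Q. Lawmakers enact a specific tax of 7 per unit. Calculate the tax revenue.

266.67

Competitive equilibrium: 210 − 0.6Q = 155 + 0.66Q → Q* = 43.6508, P* = 183.8095.
With the tax, the buyer price exceeds the seller price by 7: (210 − 0.6Q) − (155 + 0.66Q) = 7 → Q' = 38.0952.
Tax revenue = 7 × 38.0952 = 266.67.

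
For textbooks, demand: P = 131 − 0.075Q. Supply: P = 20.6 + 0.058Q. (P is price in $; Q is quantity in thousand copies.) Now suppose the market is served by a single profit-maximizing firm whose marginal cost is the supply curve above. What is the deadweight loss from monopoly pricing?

Competitive equilibrium: 131 − 0.075Q = 20.6 + 0.058Q → Q* = 830.0752, P* = 68.7444.
Marginal revenue: MR = 131 − 0.15Q. Set MR = MC: 131 − 0.15Q = 20.6 + 0.058Q → Q_m = 530.7692.
Price P_m = 131 − 0.075·530.7692 = 91.1923; MC(Q_m) = 20.6 + 0.058·530.7692 = 51.3846.
Competitive Q* = 830.0752, so ΔQ = 299.306; wedge = 91.1923 − 51.3846 = 39.8077.
Welfare loss = ½ × 299.306 × 39.8077 = $5957.34 thousand.

$5957.34 thousand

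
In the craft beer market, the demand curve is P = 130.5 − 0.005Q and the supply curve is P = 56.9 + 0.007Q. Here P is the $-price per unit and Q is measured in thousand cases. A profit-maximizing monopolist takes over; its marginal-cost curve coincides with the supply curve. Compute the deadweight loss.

$19524.80 thousand

Competitive equilibrium: 130.5 − 0.005Q = 56.9 + 0.007Q → Q* = 6133.33333, P* = 99.83333.
Marginal revenue: MR = 130.5 − 0.01Q. Set MR = MC: 130.5 − 0.01Q = 56.9 + 0.007Q → Q_m = 4329.41176.
Price P_m = 130.5 − 0.005·4329.41176 = 108.85294; MC(Q_m) = 56.9 + 0.007·4329.41176 = 87.20588.
Competitive Q* = 6133.33333, so ΔQ = 1803.92157; wedge = 108.85294 − 87.20588 = 21.64706.
Deadweight loss = ½ × 1803.92157 × 21.64706 = $19524.80 thousand.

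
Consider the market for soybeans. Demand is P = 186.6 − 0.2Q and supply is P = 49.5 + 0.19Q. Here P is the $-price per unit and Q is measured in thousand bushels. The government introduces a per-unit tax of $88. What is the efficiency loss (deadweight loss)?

$9928.21 thousand

Competitive equilibrium: 186.6 − 0.2Q = 49.5 + 0.19Q → Q* = 351.5385, P* = 116.2923.
With the tax, the buyer price exceeds the seller price by 88: (186.6 − 0.2Q) − (49.5 + 0.19Q) = 88 → Q' = 125.8974.
ΔQ = 351.5385 − 125.8974 = 225.6411; the wedge equals the tax, 88.
The triangle = ½ × 225.6411 × 88 = $9928.21 thousand.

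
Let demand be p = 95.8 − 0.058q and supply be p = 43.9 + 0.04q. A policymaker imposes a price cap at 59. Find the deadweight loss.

Competitive equilibrium: 95.8 − 0.058q = 43.9 + 0.04q → q* = 529.5918, p* = 65.0837.
At the ceiling p = 59, quantity supplied = (59 − 43.9)/0.04 = 377.5.
Willingness to pay at q' = 377.5: 95.8 − 0.058·377.5 = 73.905.
Δq = 529.5918 − 377.5 = 152.0918; wedge = 73.905 − 59 = 14.905.
Welfare loss = ½ × 152.0918 × 14.905 = 1133.46.

1133.46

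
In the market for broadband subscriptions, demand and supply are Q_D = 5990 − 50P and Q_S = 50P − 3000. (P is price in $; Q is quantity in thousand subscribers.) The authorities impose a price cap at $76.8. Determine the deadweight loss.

In inverse form: demand P = 119.8 − 0.02Q, supply P = 60 + 0.02Q.
Competitive equilibrium: 119.8 − 0.02Q = 60 + 0.02Q → Q* = 1495, P* = 89.9.
At the ceiling P = 76.8, quantity supplied = (76.8 − 60)/0.02 = 840.
Willingness to pay at Q' = 840: 119.8 − 0.02·840 = 103.
ΔQ = 1495 − 840 = 655; wedge = 103 − 76.8 = 26.2.
The triangle = ½ × 655 × 26.2 = $8580.50 thousand.

$8580.50 thousand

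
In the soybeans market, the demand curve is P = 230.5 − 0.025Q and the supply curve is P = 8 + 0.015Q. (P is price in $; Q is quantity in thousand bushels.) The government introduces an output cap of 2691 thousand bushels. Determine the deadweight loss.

Competitive equilibrium: 230.5 − 0.025Q = 8 + 0.015Q → Q* = 5562.5, P* = 91.4375.
At Q = 2691: demand price = 230.5 − 0.025·2691 = 163.225; supply price = 8 + 0.015·2691 = 48.365.
ΔQ = 5562.5 − 2691 = 2871.5; wedge = 163.225 − 48.365 = 114.86.
The triangle = ½ × 2871.5 × 114.86 = $164910.245 thousand.

$164910.245 thousand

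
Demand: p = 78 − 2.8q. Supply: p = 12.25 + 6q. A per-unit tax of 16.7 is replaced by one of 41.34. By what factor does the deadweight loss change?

6.128

Competitive equilibrium: 78 − 2.8q = 12.25 + 6q → q* = 7.4716, p* = 57.0795.
For a per-unit tax t: Δq = t/8.8, so DWL = ½·t·(t/8.8) = t²/17.6.
At t = 16.7: DWL = 15.846. At t = 41.34: DWL = 97.102.
Ratio = (41.34/16.7)² = 6.128.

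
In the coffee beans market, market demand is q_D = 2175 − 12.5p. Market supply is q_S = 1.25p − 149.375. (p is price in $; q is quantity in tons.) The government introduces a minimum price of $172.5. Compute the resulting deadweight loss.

$820.45

In inverse form: demand p = 174 − 0.08q, supply p = 119.5 + 0.8q.
Competitive equilibrium: 174 − 0.08q = 119.5 + 0.8q → q* = 61.9318, p* = 169.0455.
At the floor p = 172.5, quantity demanded = (174 − 172.5)/0.08 = 18.75.
Sellers' marginal cost at q' = 18.75: 119.5 + 0.8·18.75 = 134.5.
Δq = 61.9318 − 18.75 = 43.1818; wedge = 172.5 − 134.5 = 38.
DWL = ½ × 43.1818 × 38 = $820.45.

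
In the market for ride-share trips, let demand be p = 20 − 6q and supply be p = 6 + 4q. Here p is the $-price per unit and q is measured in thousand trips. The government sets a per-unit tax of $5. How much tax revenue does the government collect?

Competitive equilibrium: 20 − 6q = 6 + 4q → q* = 1.4, p* = 11.6.
With the tax, the buyer price exceeds the seller price by 5: (20 − 6q) − (6 + 4q) = 5 → q' = 0.9.
Tax revenue = 5 × 0.9 = $4.50 thousand.

$4.50 thousand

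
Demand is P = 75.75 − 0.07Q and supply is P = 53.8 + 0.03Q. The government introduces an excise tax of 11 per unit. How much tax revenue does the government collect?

Competitive equilibrium: 75.75 − 0.07Q = 53.8 + 0.03Q → Q* = 219.5, P* = 60.385.
With the tax, the buyer price exceeds the seller price by 11: (75.75 − 0.07Q) − (53.8 + 0.03Q) = 11 → Q' = 109.5.
Tax revenue = 11 × 109.5 = 1204.50.

1204.50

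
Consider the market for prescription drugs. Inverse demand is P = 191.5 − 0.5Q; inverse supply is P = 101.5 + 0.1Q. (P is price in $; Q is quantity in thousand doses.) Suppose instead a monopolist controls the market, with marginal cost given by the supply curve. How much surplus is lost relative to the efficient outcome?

$1394.63 thousand

Competitive equilibrium: 191.5 − 0.5Q = 101.5 + 0.1Q → Q* = 150, P* = 116.5.
Marginal revenue: MR = 191.5 − Q. Set MR = MC: 191.5 − Q = 101.5 + 0.1Q → Q_m = 81.8182.
Price P_m = 191.5 − 0.5·81.8182 = 150.5909; MC(Q_m) = 101.5 + 0.1·81.8182 = 109.6818.
Competitive Q* = 150, so ΔQ = 68.1818; wedge = 150.5909 − 109.6818 = 40.9091.
DWL = ½ × 68.1818 × 40.9091 = $1394.63 thousand.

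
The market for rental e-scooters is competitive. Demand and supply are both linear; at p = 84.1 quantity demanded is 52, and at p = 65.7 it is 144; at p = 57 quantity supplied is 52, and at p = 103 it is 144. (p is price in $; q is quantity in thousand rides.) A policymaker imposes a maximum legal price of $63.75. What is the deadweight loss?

$222.52 thousand

Demand slope = (65.7 − 84.1)/(144 − 52) = −0.2, so p = 94.5 − 0.2q.
Supply slope = (103 − 57)/(144 − 52) = 0.5, so p = 31 + 0.5q.
Competitive equilibrium: 94.5 − 0.2q = 31 + 0.5q → q* = 90.7143, p* = 76.3571.
At the ceiling p = 63.75, quantity supplied = (63.75 − 31)/0.5 = 65.5.
Willingness to pay at q' = 65.5: 94.5 − 0.2·65.5 = 81.4.
Δq = 90.7143 − 65.5 = 25.2143; wedge = 81.4 − 63.75 = 17.65.
Welfare loss = ½ × 25.2143 × 17.65 = $222.52 thousand.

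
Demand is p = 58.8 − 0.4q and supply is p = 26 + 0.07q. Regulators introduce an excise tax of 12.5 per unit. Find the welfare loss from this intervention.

Competitive equilibrium: 58.8 − 0.4q = 26 + 0.07q → q* = 69.7872, p* = 30.8851.
With the tax, the buyer price exceeds the seller price by 12.5: (58.8 − 0.4q) − (26 + 0.07q) = 12.5 → q' = 43.1915.
Δq = 69.7872 − 43.1915 = 26.5957; the wedge equals the tax, 12.5.
Deadweight loss = ½ × 26.5957 × 12.5 = 166.22.

166.22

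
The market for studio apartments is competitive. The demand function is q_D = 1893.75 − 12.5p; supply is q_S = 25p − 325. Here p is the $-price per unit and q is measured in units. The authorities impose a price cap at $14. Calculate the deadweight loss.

In inverse form: demand p = 151.5 − 0.08q, supply p = 13 + 0.04q.
Competitive equilibrium: 151.5 − 0.08q = 13 + 0.04q → q* = 1154.1667, p* = 59.1667.
At the ceiling p = 14, quantity supplied = (14 − 13)/0.04 = 25.
Willingness to pay at q' = 25: 151.5 − 0.08·25 = 149.5.
Δq = 1154.1667 − 25 = 1129.1667; wedge = 149.5 − 14 = 135.5.
The triangle = ½ × 1129.1667 × 135.5 = $76501.04.

$76501.04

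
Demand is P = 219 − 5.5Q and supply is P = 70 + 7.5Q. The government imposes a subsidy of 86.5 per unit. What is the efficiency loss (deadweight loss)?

Competitive equilibrium: 219 − 5.5Q = 70 + 7.5Q → Q* = 11.4615, P* = 155.9615.
The subsidy lowers effective supply by 86.5: P = 7.5Q − 16.5.
New quantity: 219 − 5.5Q = 7.5Q − 16.5 → Q' = 18.1154.
Overproduction ΔQ = 18.1154 − 11.4615 = 6.6539; wedge = subsidy = 86.5.
The triangle = ½ × 6.6539 × 86.5 = 287.78.

287.78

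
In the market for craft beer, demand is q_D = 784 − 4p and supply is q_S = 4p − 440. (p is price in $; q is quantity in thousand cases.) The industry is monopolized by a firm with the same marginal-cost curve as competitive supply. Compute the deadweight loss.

$821.78 thousand

In inverse form: demand p = 196 − 0.25q, supply p = 110 + 0.25q.
Competitive equilibrium: 196 − 0.25q = 110 + 0.25q → q* = 172, p* = 153.
Marginal revenue: MR = 196 − 0.5q. Set MR = MC: 196 − 0.5q = 110 + 0.25q → q_m = 114.6667.
Price p_m = 196 − 0.25·114.6667 = 167.3333; MC(q_m) = 110 + 0.25·114.6667 = 138.6667.
Competitive q* = 172, so Δq = 57.3333; wedge = 167.3333 − 138.6667 = 28.6666.
The triangle = ½ × 57.3333 × 28.6666 = $821.78 thousand.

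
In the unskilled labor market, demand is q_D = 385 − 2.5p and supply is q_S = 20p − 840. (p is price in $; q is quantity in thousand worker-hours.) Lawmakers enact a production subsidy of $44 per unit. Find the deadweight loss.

In inverse form: demand p = 154 − 0.4q, supply p = 42 + 0.05q.
Competitive equilibrium: 154 − 0.4q = 42 + 0.05q → q* = 248.8889, p* = 54.4444.
The subsidy lowers effective supply by 44: p = 0.05q − 2.
New quantity: 154 − 0.4q = 0.05q − 2 → q' = 346.6667.
Overproduction Δq = 346.6667 − 248.8889 = 97.7778; wedge = subsidy = 44.
Deadweight loss = ½ × 97.7778 × 44 = $2151.11 thousand.

$2151.11 thousand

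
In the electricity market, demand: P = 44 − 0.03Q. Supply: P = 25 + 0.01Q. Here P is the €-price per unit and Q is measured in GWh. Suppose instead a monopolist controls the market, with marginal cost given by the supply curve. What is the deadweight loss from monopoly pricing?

€828.83

Competitive equilibrium: 44 − 0.03Q = 25 + 0.01Q → Q* = 475, P* = 29.75.
Marginal revenue: MR = 44 − 0.06Q. Set MR = MC: 44 − 0.06Q = 25 + 0.01Q → Q_m = 271.42857.
Price P_m = 44 − 0.03·271.42857 = 35.85714; MC(Q_m) = 25 + 0.01·271.42857 = 27.71429.
Competitive Q* = 475, so ΔQ = 203.57143; wedge = 35.85714 − 27.71429 = 8.14285.
The triangle = ½ × 203.57143 × 8.14285 = €828.83.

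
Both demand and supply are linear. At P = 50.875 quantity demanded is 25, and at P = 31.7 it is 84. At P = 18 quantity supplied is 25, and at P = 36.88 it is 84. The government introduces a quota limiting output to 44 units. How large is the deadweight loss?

Demand slope = (31.7 − 50.875)/(84 − 25) = −0.325, so P = 59 − 0.325Q.
Supply slope = (36.88 − 18)/(84 − 25) = 0.32, so P = 10 + 0.32Q.
Competitive equilibrium: 59 − 0.325Q = 10 + 0.32Q → Q* = 75.969, P* = 34.3101.
At Q = 44: demand price = 59 − 0.325·44 = 44.7; supply price = 10 + 0.32·44 = 24.08.
ΔQ = 75.969 − 44 = 31.969; wedge = 44.7 − 24.08 = 20.62.
Deadweight loss = ½ × 31.969 × 20.62 = 329.60.

329.60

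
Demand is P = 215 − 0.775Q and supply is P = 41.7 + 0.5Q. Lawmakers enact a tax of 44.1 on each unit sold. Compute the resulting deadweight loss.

Competitive equilibrium: 215 − 0.775Q = 41.7 + 0.5Q → Q* = 135.9216, P* = 109.6608.
With the tax, the buyer price exceeds the seller price by 44.1: (215 − 0.775Q) − (41.7 + 0.5Q) = 44.1 → Q' = 101.3333.
ΔQ = 135.9216 − 101.3333 = 34.5883; the wedge equals the tax, 44.1.
Deadweight loss = ½ × 34.5883 × 44.1 = 762.67.

762.67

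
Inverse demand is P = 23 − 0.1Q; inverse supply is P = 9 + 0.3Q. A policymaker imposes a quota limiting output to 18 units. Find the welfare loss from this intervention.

57.80

Competitive equilibrium: 23 − 0.1Q = 9 + 0.3Q → Q* = 35, P* = 19.5.
At Q = 18: demand price = 23 − 0.1·18 = 21.2; supply price = 9 + 0.3·18 = 14.4.
ΔQ = 35 − 18 = 17; wedge = 21.2 − 14.4 = 6.8.
Deadweight loss = ½ × 17 × 6.8 = 57.80.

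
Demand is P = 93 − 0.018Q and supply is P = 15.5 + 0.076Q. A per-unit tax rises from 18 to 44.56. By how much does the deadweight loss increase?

Competitive equilibrium: 93 − 0.018Q = 15.5 + 0.076Q → Q* = 824.4681, P* = 78.1596.
For a per-unit tax t: ΔQ = t/0.094, so DWL = ½·t·(t/0.094) = t²/0.188.
At t = 18: DWL = 1723.404. At t = 44.56: DWL = 10561.668.
Increase = 10561.668 − 1723.404 = 8838.26.

8838.26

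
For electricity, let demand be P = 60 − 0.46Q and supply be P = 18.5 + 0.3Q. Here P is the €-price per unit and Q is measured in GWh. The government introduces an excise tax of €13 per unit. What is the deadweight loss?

€111.18

Competitive equilibrium: 60 − 0.46Q = 18.5 + 0.3Q → Q* = 54.6053, P* = 34.8816.
With the tax, the buyer price exceeds the seller price by 13: (60 − 0.46Q) − (18.5 + 0.3Q) = 13 → Q' = 37.5.
ΔQ = 54.6053 − 37.5 = 17.1053; the wedge equals the tax, 13.
Deadweight loss = ½ × 17.1053 × 13 = €111.18.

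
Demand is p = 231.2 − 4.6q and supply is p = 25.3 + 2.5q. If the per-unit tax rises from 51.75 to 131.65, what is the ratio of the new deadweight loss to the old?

Competitive equilibrium: 231.2 − 4.6q = 25.3 + 2.5q → q* = 29, p* = 97.8.
For a per-unit tax t: Δq = t/7.1, so DWL = ½·t·(t/7.1) = t²/14.2.
At t = 51.75: DWL = 188.596. At t = 131.65: DWL = 1220.544.
Ratio = (131.65/51.75)² = 6.472.

6.472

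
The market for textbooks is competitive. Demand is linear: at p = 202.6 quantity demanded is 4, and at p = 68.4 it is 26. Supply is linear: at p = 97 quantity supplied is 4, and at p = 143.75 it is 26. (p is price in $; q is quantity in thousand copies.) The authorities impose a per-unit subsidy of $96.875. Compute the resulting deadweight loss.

Demand slope = (68.4 − 202.6)/(26 − 4) = −6.1, so p = 227 − 6.1q.
Supply slope = (143.75 − 97)/(26 − 4) = 2.125, so p = 88.5 + 2.125q.
Competitive equilibrium: 227 − 6.1q = 88.5 + 2.125q → q* = 16.8389, p* = 124.2827.
The subsidy lowers effective supply by 96.875: p = 2.125q − 8.375.
New quantity: 227 − 6.1q = 2.125q − 8.375 → q' = 28.617.
Overproduction Δq = 28.617 − 16.8389 = 11.7781; wedge = subsidy = 96.875.
The triangle = ½ × 11.7781 × 96.875 = $570.50 thousand.

$570.50 thousand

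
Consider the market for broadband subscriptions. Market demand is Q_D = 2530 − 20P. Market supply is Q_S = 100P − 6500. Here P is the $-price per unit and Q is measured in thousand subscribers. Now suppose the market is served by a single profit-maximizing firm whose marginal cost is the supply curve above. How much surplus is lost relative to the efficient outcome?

In inverse form: demand P = 126.5 − 0.05Q, supply P = 65 + 0.01Q.
Competitive equilibrium: 126.5 − 0.05Q = 65 + 0.01Q → Q* = 1025, P* = 75.25.
Marginal revenue: MR = 126.5 − 0.1Q. Set MR = MC: 126.5 − 0.1Q = 65 + 0.01Q → Q_m = 559.09091.
Price P_m = 126.5 − 0.05·559.09091 = 98.54545; MC(Q_m) = 65 + 0.01·559.09091 = 70.59091.
Competitive Q* = 1025, so ΔQ = 465.90909; wedge = 98.54545 − 70.59091 = 27.95454.
The triangle = ½ × 465.90909 × 27.95454 = $6512.14 thousand.

$6512.14 thousand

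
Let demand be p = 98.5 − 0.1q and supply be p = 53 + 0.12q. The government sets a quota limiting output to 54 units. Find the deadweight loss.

Competitive equilibrium: 98.5 − 0.1q = 53 + 0.12q → q* = 206.8182, p* = 77.8182.
At q = 54: demand price = 98.5 − 0.1·54 = 93.1; supply price = 53 + 0.12·54 = 59.48.
Δq = 206.8182 − 54 = 152.8182; wedge = 93.1 − 59.48 = 33.62.
Deadweight loss = ½ × 152.8182 × 33.62 = 2568.87.

2568.87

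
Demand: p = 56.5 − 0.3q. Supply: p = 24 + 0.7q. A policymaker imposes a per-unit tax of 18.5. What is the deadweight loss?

171.125

Competitive equilibrium: 56.5 − 0.3q = 24 + 0.7q → q* = 32.5, p* = 46.75.
With the tax, the buyer price exceeds the seller price by 18.5: (56.5 − 0.3q) − (24 + 0.7q) = 18.5 → q' = 14.
Δq = 32.5 − 14 = 18.5; the wedge equals the tax, 18.5.
DWL = ½ × 18.5 × 18.5 = 171.125.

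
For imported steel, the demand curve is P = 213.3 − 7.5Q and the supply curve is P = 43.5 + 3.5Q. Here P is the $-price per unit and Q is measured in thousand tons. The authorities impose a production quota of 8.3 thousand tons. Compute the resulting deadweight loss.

Competitive equilibrium: 213.3 − 7.5Q = 43.5 + 3.5Q → Q* = 15.4364, P* = 97.5273.
At Q = 8.3: demand price = 213.3 − 7.5·8.3 = 151.05; supply price = 43.5 + 3.5·8.3 = 72.55.
ΔQ = 15.4364 − 8.3 = 7.1364; wedge = 151.05 − 72.55 = 78.5.
The triangle = ½ × 7.1364 × 78.5 = $280.10 thousand.

$280.10 thousand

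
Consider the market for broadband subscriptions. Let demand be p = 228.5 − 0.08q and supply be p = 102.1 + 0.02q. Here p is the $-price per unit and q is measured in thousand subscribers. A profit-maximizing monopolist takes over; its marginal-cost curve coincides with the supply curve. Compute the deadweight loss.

Competitive equilibrium: 228.5 − 0.08q = 102.1 + 0.02q → q* = 1264, p* = 127.38.
Marginal revenue: MR = 228.5 − 0.16q. Set MR = MC: 228.5 − 0.16q = 102.1 + 0.02q → q_m = 702.22222.
Price p_m = 228.5 − 0.08·702.22222 = 172.32222; MC(q_m) = 102.1 + 0.02·702.22222 = 116.14444.
Competitive q* = 1264, so Δq = 561.77778; wedge = 172.32222 − 116.14444 = 56.17778.
Deadweight loss = ½ × 561.77778 × 56.17778 = $15779.71 thousand.

$15779.71 thousand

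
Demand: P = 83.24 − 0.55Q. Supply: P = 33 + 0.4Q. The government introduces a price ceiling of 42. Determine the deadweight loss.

Competitive equilibrium: 83.24 − 0.55Q = 33 + 0.4Q → Q* = 52.8842, P* = 54.1537.
At the ceiling P = 42, quantity supplied = (42 − 33)/0.4 = 22.5.
Willingness to pay at Q' = 22.5: 83.24 − 0.55·22.5 = 70.865.
ΔQ = 52.8842 − 22.5 = 30.3842; wedge = 70.865 − 42 = 28.865.
Deadweight loss = ½ × 30.3842 × 28.865 = 438.52.

438.52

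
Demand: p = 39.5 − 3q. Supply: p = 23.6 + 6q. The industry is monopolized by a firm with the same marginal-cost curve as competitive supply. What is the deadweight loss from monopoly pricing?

Competitive equilibrium: 39.5 − 3q = 23.6 + 6q → q* = 1.7667, p* = 34.2.
Marginal revenue: MR = 39.5 − 6q. Set MR = MC: 39.5 − 6q = 23.6 + 6q → q_m = 1.325.
Price p_m = 39.5 − 3·1.325 = 35.525; MC(q_m) = 23.6 + 6·1.325 = 31.55.
Competitive q* = 1.7667, so Δq = 0.4417; wedge = 35.525 − 31.55 = 3.975.
Welfare loss = ½ × 0.4417 × 3.975 = 0.88.

0.88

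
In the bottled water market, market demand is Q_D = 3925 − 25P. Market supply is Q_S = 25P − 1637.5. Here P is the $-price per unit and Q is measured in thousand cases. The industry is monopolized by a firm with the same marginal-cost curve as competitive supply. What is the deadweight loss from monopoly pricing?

In inverse form: demand P = 157 − 0.04Q, supply P = 65.5 + 0.04Q.
Competitive equilibrium: 157 − 0.04Q = 65.5 + 0.04Q → Q* = 1143.75, P* = 111.25.
Marginal revenue: MR = 157 − 0.08Q. Set MR = MC: 157 − 0.08Q = 65.5 + 0.04Q → Q_m = 762.5.
Price P_m = 157 − 0.04·762.5 = 126.5; MC(Q_m) = 65.5 + 0.04·762.5 = 96.
Competitive Q* = 1143.75, so ΔQ = 381.25; wedge = 126.5 − 96 = 30.5.
Deadweight loss = ½ × 381.25 × 30.5 = $5814.06 thousand.

$5814.06 thousand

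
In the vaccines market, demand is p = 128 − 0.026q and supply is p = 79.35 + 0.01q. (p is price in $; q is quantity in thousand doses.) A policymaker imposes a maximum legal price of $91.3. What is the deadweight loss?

$440.23 thousand

Competitive equilibrium: 128 − 0.026q = 79.35 + 0.01q → q* = 1351.3889, p* = 92.8639.
At the ceiling p = 91.3, quantity supplied = (91.3 − 79.35)/0.01 = 1195.
Willingness to pay at q' = 1195: 128 − 0.026·1195 = 96.93.
Δq = 1351.3889 − 1195 = 156.3889; wedge = 96.93 − 91.3 = 5.63.
Welfare loss = ½ × 156.3889 × 5.63 = $440.23 thousand.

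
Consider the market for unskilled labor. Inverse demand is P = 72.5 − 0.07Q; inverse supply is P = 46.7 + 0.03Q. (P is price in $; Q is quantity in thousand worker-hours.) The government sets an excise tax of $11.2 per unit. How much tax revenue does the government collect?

$1635.20 thousand

Competitive equilibrium: 72.5 − 0.07Q = 46.7 + 0.03Q → Q* = 258, P* = 54.44.
With the tax, the buyer price exceeds the seller price by 11.2: (72.5 − 0.07Q) − (46.7 + 0.03Q) = 11.2 → Q' = 146.
Tax revenue = 11.2 × 146 = $1635.20 thousand.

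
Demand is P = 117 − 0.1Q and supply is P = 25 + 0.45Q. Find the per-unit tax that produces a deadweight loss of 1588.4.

Competitive equilibrium: 117 − 0.1Q = 25 + 0.45Q → Q* = 167.2727, P* = 100.2727.
A tax t gives ΔQ = t/0.55 and wedge t, so DWL = t²/1.1.
t²/1.1 = 1588.4 → t² = 1747.24 → t = 41.8.

41.8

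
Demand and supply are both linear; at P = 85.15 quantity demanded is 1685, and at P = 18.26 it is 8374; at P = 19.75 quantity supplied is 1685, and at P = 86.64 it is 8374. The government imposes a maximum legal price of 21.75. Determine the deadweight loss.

Demand slope = (18.26 − 85.15)/(8374 − 1685) = −0.01, so P = 102 − 0.01Q.
Supply slope = (86.64 − 19.75)/(8374 − 1685) = 0.01, so P = 2.9 + 0.01Q.
Competitive equilibrium: 102 − 0.01Q = 2.9 + 0.01Q → Q* = 4955, P* = 52.45.
At the ceiling P = 21.75, quantity supplied = (21.75 − 2.9)/0.01 = 1885.
Willingness to pay at Q' = 1885: 102 − 0.01·1885 = 83.15.
ΔQ = 4955 − 1885 = 3070; wedge = 83.15 − 21.75 = 61.4.
DWL = ½ × 3070 × 61.4 = 94249.

94249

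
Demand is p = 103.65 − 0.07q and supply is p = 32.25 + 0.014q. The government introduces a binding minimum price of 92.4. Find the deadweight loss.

19954.82

Competitive equilibrium: 103.65 − 0.07q = 32.25 + 0.014q → q* = 850, p* = 44.15.
At the floor p = 92.4, quantity demanded = (103.65 − 92.4)/0.07 = 160.7143.
Sellers' marginal cost at q' = 160.7143: 32.25 + 0.014·160.7143 = 34.5.
Δq = 850 − 160.7143 = 689.2857; wedge = 92.4 − 34.5 = 57.9.
Welfare loss = ½ × 689.2857 × 57.9 = 19954.82.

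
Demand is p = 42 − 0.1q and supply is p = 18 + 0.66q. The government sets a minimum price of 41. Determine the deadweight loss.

176.95

Competitive equilibrium: 42 − 0.1q = 18 + 0.66q → q* = 31.5789, p* = 38.8421.
At the floor p = 41, quantity demanded = (42 − 41)/0.1 = 10.
Sellers' marginal cost at q' = 10: 18 + 0.66·10 = 24.6.
Δq = 31.5789 − 10 = 21.5789; wedge = 41 − 24.6 = 16.4.
Deadweight loss = ½ × 21.5789 × 16.4 = 176.95.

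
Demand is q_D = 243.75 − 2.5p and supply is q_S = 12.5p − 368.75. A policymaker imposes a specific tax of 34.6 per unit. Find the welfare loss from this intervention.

1247.04

In inverse form: demand p = 97.5 − 0.4q, supply p = 29.5 + 0.08q.
Competitive equilibrium: 97.5 − 0.4q = 29.5 + 0.08q → q* = 141.6667, p* = 40.8333.
With the tax, the buyer price exceeds the seller price by 34.6: (97.5 − 0.4q) − (29.5 + 0.08q) = 34.6 → q' = 69.5833.
Δq = 141.6667 − 69.5833 = 72.0834; the wedge equals the tax, 34.6.
The triangle = ½ × 72.0834 × 34.6 = 1247.04.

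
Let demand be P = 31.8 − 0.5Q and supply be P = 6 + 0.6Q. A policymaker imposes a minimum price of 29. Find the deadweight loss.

175.33

Competitive equilibrium: 31.8 − 0.5Q = 6 + 0.6Q → Q* = 23.4545, P* = 20.0727.
At the floor P = 29, quantity demanded = (31.8 − 29)/0.5 = 5.6.
Sellers' marginal cost at Q' = 5.6: 6 + 0.6·5.6 = 9.36.
ΔQ = 23.4545 − 5.6 = 17.8545; wedge = 29 − 9.36 = 19.64.
DWL = ½ × 17.8545 × 19.64 = 175.33.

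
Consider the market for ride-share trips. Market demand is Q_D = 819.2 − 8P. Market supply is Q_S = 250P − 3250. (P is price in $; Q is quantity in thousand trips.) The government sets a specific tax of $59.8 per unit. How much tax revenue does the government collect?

$13721.55 thousand

In inverse form: demand P = 102.4 − 0.125Q, supply P = 13 + 0.004Q.
Competitive equilibrium: 102.4 − 0.125Q = 13 + 0.004Q → Q* = 693.0233, P* = 15.7721.
With the tax, the buyer price exceeds the seller price by 59.8: (102.4 − 0.125Q) − (13 + 0.004Q) = 59.8 → Q' = 229.4574.
Tax revenue = 59.8 × 229.4574 = $13721.55 thousand.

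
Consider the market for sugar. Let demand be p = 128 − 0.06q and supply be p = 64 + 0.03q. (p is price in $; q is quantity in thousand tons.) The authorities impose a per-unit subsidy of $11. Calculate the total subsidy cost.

$9166.67 thousand

Competitive equilibrium: 128 − 0.06q = 64 + 0.03q → q* = 711.1111, p* = 85.3333.
The subsidy lowers effective supply by 11: p = 53 + 0.03q.
New quantity: 128 − 0.06q = 53 + 0.03q → q' = 833.3333.
Total subsidy cost = 11 × 833.3333 = $9166.67 thousand.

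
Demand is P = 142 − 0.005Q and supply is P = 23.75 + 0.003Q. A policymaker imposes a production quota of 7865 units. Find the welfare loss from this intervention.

Competitive equilibrium: 142 − 0.005Q = 23.75 + 0.003Q → Q* = 14781.25, P* = 68.0938.
At Q = 7865: demand price = 142 − 0.005·7865 = 102.675; supply price = 23.75 + 0.003·7865 = 47.345.
ΔQ = 14781.25 − 7865 = 6916.25; wedge = 102.675 − 47.345 = 55.33.
Deadweight loss = ½ × 6916.25 × 55.33 = 191338.06.

191338.06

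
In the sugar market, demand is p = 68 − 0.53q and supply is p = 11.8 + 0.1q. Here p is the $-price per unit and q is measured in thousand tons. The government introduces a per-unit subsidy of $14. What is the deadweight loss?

$155.56 thousand

Competitive equilibrium: 68 − 0.53q = 11.8 + 0.1q → q* = 89.2063, p* = 20.7206.
The subsidy lowers effective supply by 14: p = 0.1q − 2.2.
New quantity: 68 − 0.53q = 0.1q − 2.2 → q' = 111.4286.
Overproduction Δq = 111.4286 − 89.2063 = 22.2223; wedge = subsidy = 14.
DWL = ½ × 22.2223 × 14 = $155.56 thousand.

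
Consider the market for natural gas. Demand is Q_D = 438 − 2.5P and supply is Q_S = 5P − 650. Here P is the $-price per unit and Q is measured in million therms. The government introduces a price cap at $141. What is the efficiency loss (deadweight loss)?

In inverse form: demand P = 175.2 − 0.4Q, supply P = 130 + 0.2Q.
Competitive equilibrium: 175.2 − 0.4Q = 130 + 0.2Q → Q* = 75.3333, P* = 145.0667.
At the ceiling P = 141, quantity supplied = (141 − 130)/0.2 = 55.
Willingness to pay at Q' = 55: 175.2 − 0.4·55 = 153.2.
ΔQ = 75.3333 − 55 = 20.3333; wedge = 153.2 − 141 = 12.2.
DWL = ½ × 20.3333 × 12.2 = $124.03 million.

$124.03 million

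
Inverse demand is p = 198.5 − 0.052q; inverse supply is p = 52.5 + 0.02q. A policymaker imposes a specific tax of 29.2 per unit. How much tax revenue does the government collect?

Competitive equilibrium: 198.5 − 0.052q = 52.5 + 0.02q → q* = 2027.7778, p* = 93.0556.
With the tax, the buyer price exceeds the seller price by 29.2: (198.5 − 0.052q) − (52.5 + 0.02q) = 29.2 → q' = 1622.2222.
Tax revenue = 29.2 × 1622.2222 = 47368.89.

47368.89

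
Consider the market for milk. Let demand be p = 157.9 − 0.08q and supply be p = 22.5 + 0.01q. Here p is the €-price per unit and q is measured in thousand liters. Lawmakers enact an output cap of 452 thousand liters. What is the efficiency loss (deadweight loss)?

Competitive equilibrium: 157.9 − 0.08q = 22.5 + 0.01q → q* = 1504.4444, p* = 37.5444.
At q = 452: demand price = 157.9 − 0.08·452 = 121.74; supply price = 22.5 + 0.01·452 = 27.02.
Δq = 1504.4444 − 452 = 1052.4444; wedge = 121.74 − 27.02 = 94.72.
DWL = ½ × 1052.4444 × 94.72 = €49843.77 thousand.

€49843.77 thousand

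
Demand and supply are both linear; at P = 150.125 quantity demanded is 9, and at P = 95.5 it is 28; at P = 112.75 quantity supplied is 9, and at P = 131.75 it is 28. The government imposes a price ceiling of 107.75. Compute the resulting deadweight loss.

415.56

Demand slope = (95.5 − 150.125)/(28 − 9) = −2.875, so P = 176 − 2.875Q.
Supply slope = (131.75 − 112.75)/(28 − 9) = 1, so P = 103.75 + Q.
Competitive equilibrium: 176 − 2.875Q = 103.75 + Q → Q* = 18.6452, P* = 122.3952.
At the ceiling P = 107.75, quantity supplied = (107.75 − 103.75)/1 = 4.
Willingness to pay at Q' = 4: 176 − 2.875·4 = 164.5.
ΔQ = 18.6452 − 4 = 14.6452; wedge = 164.5 − 107.75 = 56.75.
The triangle = ½ × 14.6452 × 56.75 = 415.56.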